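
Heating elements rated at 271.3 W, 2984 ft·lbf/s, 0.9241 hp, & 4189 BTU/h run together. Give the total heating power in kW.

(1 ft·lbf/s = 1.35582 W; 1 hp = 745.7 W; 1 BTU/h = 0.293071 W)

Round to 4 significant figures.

271.3 W (already W)
2984 ft·lbf/s × 1.35582 = 4045.77 W
0.9241 hp × 745.7 = 689.101 W
4189 BTU/h × 0.293071 = 1227.67 W
Total: 271.3 + 4045.77 + 689.101 + 1227.67 = 6233.84 W
In kW: 6233.84 / 1000 = 6.23384 kW

6.234 kW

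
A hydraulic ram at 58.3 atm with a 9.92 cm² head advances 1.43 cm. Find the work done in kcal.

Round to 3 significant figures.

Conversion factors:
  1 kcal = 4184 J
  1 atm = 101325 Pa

0.0200 kcal

58.3 atm → 5.90725×10⁶ Pa
9.92 cm² → 9.92×10⁻⁴ m²
F = P × A = 5.90725×10⁶ × 9.92×10⁻⁴ = 5859.99 N
1.43 cm → 0.0143 m
W = F × d = 5859.99 × 0.0143 = 83.7979 J
In kcal: 83.7979 / 4184 = 0.0200282 kcal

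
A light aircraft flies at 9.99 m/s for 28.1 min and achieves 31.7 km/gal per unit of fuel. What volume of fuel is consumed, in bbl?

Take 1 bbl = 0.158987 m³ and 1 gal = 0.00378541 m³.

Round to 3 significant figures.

0.0127 bbl

28.1 min → 1686 s
d = v × t = 9.99 × 1686 = 16843.1 m
31.7 km/gal → 8.37426×10⁶ m/m³
V = d / (distance per unit fuel) = 16843.1 / 8.37426×10⁶ = 0.00201129 m³
In bbl: 0.00201129 / 0.158987 = 0.0126507 bbl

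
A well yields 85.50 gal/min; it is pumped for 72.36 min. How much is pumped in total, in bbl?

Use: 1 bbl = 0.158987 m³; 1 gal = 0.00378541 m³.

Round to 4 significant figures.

147.3 bbl

85.50 gal/min → 0.00539421 m³/s
72.36 min → 4341.6 s
V = Q × t = 0.00539421 × 4341.6 = 23.4195 m³
In bbl: 23.4195 / 0.158987 = 147.304 bbl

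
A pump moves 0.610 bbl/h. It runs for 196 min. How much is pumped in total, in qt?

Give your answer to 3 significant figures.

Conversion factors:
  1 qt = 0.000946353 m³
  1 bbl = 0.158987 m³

335 qt

0.610 bbl/h → 2.69395×10⁻⁵ m³/s
196 min → 11760 s
V = Q × t = 2.69395×10⁻⁵ × 11760 = 0.316809 m³
In qt: 0.316809 / 0.000946353 = 334.768 qt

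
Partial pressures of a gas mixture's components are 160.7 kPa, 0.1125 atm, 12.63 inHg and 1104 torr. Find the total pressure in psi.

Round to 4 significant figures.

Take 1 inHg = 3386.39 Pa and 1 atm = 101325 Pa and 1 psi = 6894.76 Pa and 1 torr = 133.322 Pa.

52.51 psi

160.7 kPa × 1000 = 160700 Pa
0.1125 atm × 101325 = 11399.1 Pa
12.63 inHg × 3386.39 = 42770.1 Pa
1104 torr × 133.322 = 147187 Pa
Combined: 160700 + 11399.1 + 42770.1 + 147187 = 362056 Pa
In psi: 362056 / 6894.76 = 52.5118 psi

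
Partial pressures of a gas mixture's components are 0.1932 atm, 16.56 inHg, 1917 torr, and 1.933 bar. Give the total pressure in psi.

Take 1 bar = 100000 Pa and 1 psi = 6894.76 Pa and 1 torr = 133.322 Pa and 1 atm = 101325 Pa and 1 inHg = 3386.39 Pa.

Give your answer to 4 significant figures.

0.1932 atm × 101325 = 19576 Pa
16.56 inHg × 3386.39 = 56078.6 Pa
1917 torr × 133.322 = 255578 Pa
1.933 bar × 100000 = 193300 Pa
Sum: 19576 + 56078.6 + 255578 + 193300 = 524533 Pa
In psi: 524533 / 6894.76 = 76.077 psi

76.08 psi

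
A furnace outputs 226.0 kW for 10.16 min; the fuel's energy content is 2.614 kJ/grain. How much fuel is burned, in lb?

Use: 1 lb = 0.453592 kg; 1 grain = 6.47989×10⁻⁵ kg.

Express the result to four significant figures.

226.0 kW → 226000 W
10.16 min → 609.6 s
E = P × t = 226000 × 609.6 = 1.3777×10⁸ J
2.614 kJ/grain → 4.03402×10⁷ J/kg
m = E / e_s = 1.3777×10⁸ / 4.03402×10⁷ = 3.4152 kg
In lb: 3.4152 / 0.453592 = 7.52923 lb

7.529 lb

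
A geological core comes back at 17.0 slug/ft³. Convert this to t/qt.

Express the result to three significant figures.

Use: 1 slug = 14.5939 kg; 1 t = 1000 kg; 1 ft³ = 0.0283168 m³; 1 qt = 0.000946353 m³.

17.0 slug/ft³ × 14.5939 kg/slug ÷ 0.0283168 m³/ft³ = 8761.45 kg/m³
8761.45 kg/m³ ÷ 1000 kg/t × 0.000946353 m³/qt = 0.00829142 t/qt

0.00829 t/qt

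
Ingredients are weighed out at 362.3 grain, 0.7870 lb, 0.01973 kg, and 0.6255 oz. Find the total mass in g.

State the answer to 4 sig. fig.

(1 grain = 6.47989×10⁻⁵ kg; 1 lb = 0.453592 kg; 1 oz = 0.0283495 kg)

417.9 g

362.3 grain × 6.47989×10⁻⁵ = 0.0234766 kg
0.7870 lb × 0.453592 = 0.356977 kg
0.01973 kg (already kg)
0.6255 oz × 0.0283495 = 0.0177326 kg
Combined: 0.0234766 + 0.356977 + 0.01973 + 0.0177326 = 0.417916 kg
In g: 0.417916 / 0.001 = 417.916 g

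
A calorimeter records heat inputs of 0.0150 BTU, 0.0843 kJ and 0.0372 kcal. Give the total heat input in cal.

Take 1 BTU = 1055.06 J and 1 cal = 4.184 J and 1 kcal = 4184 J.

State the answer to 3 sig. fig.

61.1 cal

0.0150 BTU × 1055.06 = 15.8259 J
0.0843 kJ × 1000 = 84.3 J
0.0372 kcal × 4184 = 155.645 J
Combined: 15.8259 + 84.3 + 155.645 = 255.771 J
In cal: 255.771 / 4.184 = 61.1307 cal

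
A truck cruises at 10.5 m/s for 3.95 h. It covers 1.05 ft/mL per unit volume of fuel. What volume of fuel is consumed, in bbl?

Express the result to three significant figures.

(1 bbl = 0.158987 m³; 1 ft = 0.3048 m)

3.95 h → 14220 s
d = v × t = 10.5 × 14220 = 149310 m
1.05 ft/mL → 320040 m/m³
V = d / (distance per unit fuel) = 149310 / 320040 = 0.466535 m³
In bbl: 0.466535 / 0.158987 = 2.93442 bbl

2.93 bbl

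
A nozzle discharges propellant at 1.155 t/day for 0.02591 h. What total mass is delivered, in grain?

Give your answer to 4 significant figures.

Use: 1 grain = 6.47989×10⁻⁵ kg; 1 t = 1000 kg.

1.155 t/day → 0.0133681 kg/s
0.02591 h → 93.276 s
m = ṁ × t = 0.0133681 × 93.276 = 1.24692 kg
In grain: 1.24692 / 6.47989×10⁻⁵ = 19242.9 grain

1.924×10⁴ grain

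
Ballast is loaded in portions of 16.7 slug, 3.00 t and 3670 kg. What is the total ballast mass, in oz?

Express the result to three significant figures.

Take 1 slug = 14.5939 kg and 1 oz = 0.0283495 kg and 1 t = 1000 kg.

2.44×10⁵ oz

16.7 slug × 14.5939 = 243.718 kg
3.00 t × 1000 = 3000 kg
3670 kg (already kg)
Total: 243.718 + 3000 + 3670 = 6913.72 kg
In oz: 6913.72 / 0.0283495 = 243874 oz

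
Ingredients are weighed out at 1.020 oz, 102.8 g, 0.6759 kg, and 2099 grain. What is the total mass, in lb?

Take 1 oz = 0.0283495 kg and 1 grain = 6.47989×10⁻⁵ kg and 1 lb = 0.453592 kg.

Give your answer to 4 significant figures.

1.020 oz × 0.0283495 = 0.0289165 kg
102.8 g × 0.001 = 0.1028 kg
0.6759 kg (already kg)
2099 grain × 6.47989×10⁻⁵ = 0.136013 kg
Total: 0.0289165 + 0.1028 + 0.6759 + 0.136013 = 0.943629 kg
In lb: 0.943629 / 0.453592 = 2.08035 lb

2.080 lb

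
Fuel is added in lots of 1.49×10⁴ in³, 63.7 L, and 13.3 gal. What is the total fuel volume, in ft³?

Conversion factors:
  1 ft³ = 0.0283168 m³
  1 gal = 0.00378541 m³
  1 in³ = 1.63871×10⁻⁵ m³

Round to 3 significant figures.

1.49×10⁴ in³ × 1.63871×10⁻⁵ = 0.244168 m³
63.7 L × 0.001 = 0.0637 m³
13.3 gal × 0.00378541 = 0.050346 m³
Combined: 0.244168 + 0.0637 + 0.050346 = 0.358214 m³
In ft³: 0.358214 / 0.0283168 = 12.6502 ft³

12.7 ft³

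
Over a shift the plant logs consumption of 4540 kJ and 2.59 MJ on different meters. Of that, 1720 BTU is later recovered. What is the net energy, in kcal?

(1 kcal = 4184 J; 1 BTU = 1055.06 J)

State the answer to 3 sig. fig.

4540 kJ × 1000 = 4.54×10⁶ J
2.59 MJ × 1000000 = 2.59×10⁶ J
1720 BTU × 1055.06 = 1.8147×10⁶ J
Net: 4.54×10⁶ + 2.59×10⁶ − 1.8147×10⁶ = 5.3153×10⁶ J
In kcal: 5.3153×10⁶ / 4184 = 1270.39 kcal

1270 kcal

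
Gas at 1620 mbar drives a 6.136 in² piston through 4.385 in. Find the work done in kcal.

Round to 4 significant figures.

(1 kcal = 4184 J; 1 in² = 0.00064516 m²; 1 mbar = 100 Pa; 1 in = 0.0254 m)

0.01707 kcal

1620 mbar → 162000 Pa
6.136 in² → 0.0039587 m²
F = P × A = 162000 × 0.0039587 = 641.309 N
4.385 in → 0.111379 m
W = F × d = 641.309 × 0.111379 = 71.4284 J
In kcal: 71.4284 / 4184 = 0.0170718 kcal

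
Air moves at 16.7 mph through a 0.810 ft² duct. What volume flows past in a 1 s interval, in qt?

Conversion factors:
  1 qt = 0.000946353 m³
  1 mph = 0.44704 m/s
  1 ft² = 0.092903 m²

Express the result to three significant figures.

16.7 mph × 0.44704 = 7.46557 m/s
0.810 ft² × 0.092903 = 0.0752514 m²
V = v × A × t = 7.46557 m/s × 0.0752514 m² × 1 s = 0.561795 m³
0.561795 m³ ÷ (0.000946353 m³/qt) = 593.642 qt

594 qt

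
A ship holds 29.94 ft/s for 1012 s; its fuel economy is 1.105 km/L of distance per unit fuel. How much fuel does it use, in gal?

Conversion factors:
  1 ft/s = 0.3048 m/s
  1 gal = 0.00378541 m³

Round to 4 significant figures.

29.94 ft/s → 9.12571 m/s
d = v × t = 9.12571 × 1012 = 9235.22 m
1.105 km/L → 1.105×10⁶ m/m³
V = d / (distance per unit fuel) = 9235.22 / 1.105×10⁶ = 0.00835767 m³
In gal: 0.00835767 / 0.00378541 = 2.20786 gal

2.208 gal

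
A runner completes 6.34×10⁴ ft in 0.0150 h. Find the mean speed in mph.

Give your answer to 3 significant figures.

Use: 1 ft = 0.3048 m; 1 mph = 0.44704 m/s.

6.34×10⁴ ft × 0.3048 → 19324.3 m
0.0150 h × 3600 → 54 s
v = d / t = 19324.3 m / 54 s = 357.857 m/s
357.857 m/s ÷ (0.44704 m/s/mph) = 800.503 mph

801 mph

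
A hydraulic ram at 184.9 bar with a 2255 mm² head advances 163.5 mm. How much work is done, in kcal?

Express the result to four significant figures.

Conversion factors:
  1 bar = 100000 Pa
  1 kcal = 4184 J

1.629 kcal

184.9 bar → 1.849×10⁷ Pa
2255 mm² → 0.002255 m²
F = P × A = 1.849×10⁷ × 0.002255 = 41695 N
163.5 mm → 0.1635 m
W = F × d = 41695 × 0.1635 = 6817.13 J
In kcal: 6817.13 / 4184 = 1.62933 kcal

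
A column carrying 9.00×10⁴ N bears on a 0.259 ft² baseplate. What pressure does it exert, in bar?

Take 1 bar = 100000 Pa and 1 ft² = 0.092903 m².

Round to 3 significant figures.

37.4 bar

0.259 ft² × 0.092903 = 0.0240619 m²
P = F / A = 90000 N / 0.0240619 m² = 3.74035×10⁶ Pa
3.74035×10⁶ Pa ÷ (100000 Pa/bar) = 37.4035 bar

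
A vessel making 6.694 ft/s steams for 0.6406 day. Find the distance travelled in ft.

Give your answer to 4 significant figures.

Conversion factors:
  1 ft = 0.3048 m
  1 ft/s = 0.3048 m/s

3.705×10⁵ ft

6.694 ft/s × 0.3048 = 2.04033 m/s
0.6406 day × 86400 = 55347.8 s
d = v × t = 2.04033 m/s × 55347.8 s = 112928 m
112928 m ÷ (0.3048 m/ft) = 370499 ft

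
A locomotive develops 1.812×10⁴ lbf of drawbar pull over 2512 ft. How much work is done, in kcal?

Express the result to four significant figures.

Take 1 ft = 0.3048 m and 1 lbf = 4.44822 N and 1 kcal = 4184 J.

1.812×10⁴ lbf × 4.44822 = 80601.7 N
2512 ft × 0.3048 = 765.658 m
W = F × d = 80601.7 N × 765.658 m = 6.17133×10⁷ J
6.17133×10⁷ J ÷ (4184 J/kcal) = 14749.8 kcal

1.475×10⁴ kcal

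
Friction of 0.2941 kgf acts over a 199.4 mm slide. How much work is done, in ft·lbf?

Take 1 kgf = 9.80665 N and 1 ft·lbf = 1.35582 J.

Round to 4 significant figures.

0.4242 ft·lbf

0.2941 kgf × 9.80665 → 2.88414 N
199.4 mm × 0.001 → 0.1994 m
W = F × d = 2.88414 N × 0.1994 m = 0.575098 J
0.575098 J ÷ (1.35582 J/ft·lbf) = 0.42417 ft·lbf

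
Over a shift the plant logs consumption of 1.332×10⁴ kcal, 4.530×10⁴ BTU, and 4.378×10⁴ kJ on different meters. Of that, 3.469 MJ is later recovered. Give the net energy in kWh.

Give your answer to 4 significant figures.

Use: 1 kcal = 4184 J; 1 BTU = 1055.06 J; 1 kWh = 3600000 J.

1.332×10⁴ kcal × 4184 = 5.57309×10⁷ J
4.530×10⁴ BTU × 1055.06 = 4.77942×10⁷ J
4.378×10⁴ kJ × 1000 = 4.378×10⁷ J
3.469 MJ × 1000000 = 3.469×10⁶ J
Sum: 5.57309×10⁷ + 4.77942×10⁷ + 4.378×10⁷ − 3.469×10⁶ = 1.43836×10⁸ J
In kWh: 1.43836×10⁸ / 3600000 = 39.9544 kWh

39.95 kWh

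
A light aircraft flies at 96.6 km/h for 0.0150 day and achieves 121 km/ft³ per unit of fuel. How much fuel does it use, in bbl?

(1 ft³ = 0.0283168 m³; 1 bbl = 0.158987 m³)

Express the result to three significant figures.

96.6 km/h → 26.8333 m/s
0.0150 day → 1296 s
d = v × t = 26.8333 × 1296 = 34776 m
121 km/ft³ → 4.27308×10⁶ m/m³
V = d / (distance per unit fuel) = 34776 / 4.27308×10⁶ = 0.00813839 m³
In bbl: 0.00813839 / 0.158987 = 0.051189 bbl

0.0512 bbl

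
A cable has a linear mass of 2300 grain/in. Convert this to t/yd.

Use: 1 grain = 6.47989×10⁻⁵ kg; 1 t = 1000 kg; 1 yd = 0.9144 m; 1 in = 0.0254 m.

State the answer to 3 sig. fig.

2300 grain/in × 6.47989×10⁻⁵ kg/grain ÷ 0.0254 m/in = 5.86762 kg/m
5.86762 kg/m ÷ 1000 kg/t × 0.9144 m/yd = 0.00536535 t/yd

0.00537 t/yd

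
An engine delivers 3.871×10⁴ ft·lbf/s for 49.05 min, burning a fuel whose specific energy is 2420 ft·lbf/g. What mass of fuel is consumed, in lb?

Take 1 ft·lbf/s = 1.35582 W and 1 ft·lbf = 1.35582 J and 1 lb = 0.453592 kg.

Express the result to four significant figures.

103.8 lb

3.871×10⁴ ft·lbf/s → 52483.8 W
49.05 min → 2943 s
E = P × t = 52483.8 × 2943 = 1.5446×10⁸ J
2420 ft·lbf/g → 3.28108×10⁶ J/kg
m = E / e_s = 1.5446×10⁸ / 3.28108×10⁶ = 47.076 kg
In lb: 47.076 / 0.453592 = 103.785 lb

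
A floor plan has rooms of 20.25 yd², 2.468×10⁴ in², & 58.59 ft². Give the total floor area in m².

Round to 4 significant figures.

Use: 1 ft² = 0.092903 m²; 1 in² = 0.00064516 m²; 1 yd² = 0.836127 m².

20.25 yd² × 0.836127 → 16.9316 m²
2.468×10⁴ in² × 0.00064516 → 15.9225 m²
58.59 ft² × 0.092903 → 5.44319 m²
Combined: 16.9316 + 15.9225 + 5.44319 = 38.2973 m²

38.30 m²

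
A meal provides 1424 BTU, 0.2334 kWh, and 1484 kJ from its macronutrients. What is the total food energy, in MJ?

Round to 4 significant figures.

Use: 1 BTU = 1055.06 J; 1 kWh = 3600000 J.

1424 BTU × 1055.06 = 1.50241×10⁶ J
0.2334 kWh × 3600000 = 840240 J
1484 kJ × 1000 = 1.484×10⁶ J
Combined: 1.50241×10⁶ + 840240 + 1.484×10⁶ = 3.82665×10⁶ J
In MJ: 3.82665×10⁶ / 1000000 = 3.82665 MJ

3.827 MJ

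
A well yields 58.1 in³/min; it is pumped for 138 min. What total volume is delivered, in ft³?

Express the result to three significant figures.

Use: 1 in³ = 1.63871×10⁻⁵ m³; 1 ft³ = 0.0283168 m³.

58.1 in³/min → 1.58682×10⁻⁵ m³/s
138 min → 8280 s
V = Q × t = 1.58682×10⁻⁵ × 8280 = 0.131389 m³
In ft³: 0.131389 / 0.0283168 = 4.63997 ft³

4.64 ft³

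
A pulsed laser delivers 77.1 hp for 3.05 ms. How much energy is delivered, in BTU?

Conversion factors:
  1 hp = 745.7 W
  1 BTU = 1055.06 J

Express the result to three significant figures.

0.166 BTU

77.1 hp × 745.7 → 57493.5 W
3.05 ms × 0.001 → 0.00305 s
E = P × t = 57493.5 W × 0.00305 s = 175.355 J
175.355 J ÷ (1055.06 J/BTU) = 0.166204 BTU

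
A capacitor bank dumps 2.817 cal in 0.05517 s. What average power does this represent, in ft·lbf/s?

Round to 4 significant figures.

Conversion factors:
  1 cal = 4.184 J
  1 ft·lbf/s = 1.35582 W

157.6 ft·lbf/s

2.817 cal × 4.184 = 11.7863 J
P = E / t = 11.7863 J / 0.05517 s = 213.636 W
213.636 W ÷ (1.35582 W/ft·lbf/s) = 157.57 ft·lbf/s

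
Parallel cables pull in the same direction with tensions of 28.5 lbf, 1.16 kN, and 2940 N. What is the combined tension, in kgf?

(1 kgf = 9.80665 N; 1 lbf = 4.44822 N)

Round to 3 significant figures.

431 kgf

28.5 lbf × 4.44822 = 126.774 N
1.16 kN × 1000 = 1160 N
2940 N (already N)
Total: 126.774 + 1160 + 2940 = 4226.77 N
In kgf: 4226.77 / 9.80665 = 431.011 kgf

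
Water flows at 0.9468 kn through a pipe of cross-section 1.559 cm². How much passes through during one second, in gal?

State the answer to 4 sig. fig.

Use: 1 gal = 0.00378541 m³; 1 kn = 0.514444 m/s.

0.02006 gal

0.9468 kn × 0.514444 = 0.487076 m/s
1.559 cm² × 0.0001 = 1.559×10⁻⁴ m²
V = v × A × t = 0.487076 m/s × 1.559×10⁻⁴ m² × 1 s = 7.59351×10⁻⁵ m³
7.59351×10⁻⁵ m³ ÷ (0.00378541 m³/gal) = 0.0200599 gal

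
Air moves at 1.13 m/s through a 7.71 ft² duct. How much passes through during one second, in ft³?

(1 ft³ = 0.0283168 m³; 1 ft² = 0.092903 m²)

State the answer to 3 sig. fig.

28.6 ft³

7.71 ft² × 0.092903 → 0.716282 m²
V = v × A × t = 1.13 m/s × 0.716282 m² × 1 s = 0.809399 m³
0.809399 m³ ÷ (0.0283168 m³/ft³) = 28.5837 ft³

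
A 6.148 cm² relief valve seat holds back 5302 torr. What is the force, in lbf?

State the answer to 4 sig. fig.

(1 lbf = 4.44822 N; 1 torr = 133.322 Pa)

97.70 lbf

5302 torr × 133.322 → 706873 Pa
6.148 cm² × 0.0001 → 6.148×10⁻⁴ m²
F = P × A = 706873 Pa × 6.148×10⁻⁴ m² = 434.586 N
434.586 N ÷ (4.44822 N/lbf) = 97.6989 lbf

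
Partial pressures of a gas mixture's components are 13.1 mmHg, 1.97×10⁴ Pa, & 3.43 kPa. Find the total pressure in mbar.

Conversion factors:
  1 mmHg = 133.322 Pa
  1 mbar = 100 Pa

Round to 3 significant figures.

13.1 mmHg × 133.322 = 1746.52 Pa
1.97×10⁴ Pa (already Pa)
3.43 kPa × 1000 = 3430 Pa
Sum: 1746.52 + 19700 + 3430 = 24876.5 Pa
In mbar: 24876.5 / 100 = 248.765 mbar

249 mbar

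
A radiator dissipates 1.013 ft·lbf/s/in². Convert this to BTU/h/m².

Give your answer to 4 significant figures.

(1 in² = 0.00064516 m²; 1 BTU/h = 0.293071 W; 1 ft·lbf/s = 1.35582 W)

1.013 ft·lbf/s/in² × 1.35582 W/ft·lbf/s ÷ 0.00064516 m²/in² = 2128.85 W/m²
2128.85 W/m² ÷ 0.293071 W/BTU/h = 7263.94 BTU/h/m²

7264 BTU/h/m²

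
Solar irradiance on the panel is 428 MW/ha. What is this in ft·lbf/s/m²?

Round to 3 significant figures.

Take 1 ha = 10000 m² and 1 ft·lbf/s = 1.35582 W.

3.16×10⁴ ft·lbf/s/m²

428 MW/ha × 1000000 W/MW ÷ 10000 m²/ha = 42800 W/m²
42800 W/m² ÷ 1.35582 W/ft·lbf/s = 31567.6 ft·lbf/s/m²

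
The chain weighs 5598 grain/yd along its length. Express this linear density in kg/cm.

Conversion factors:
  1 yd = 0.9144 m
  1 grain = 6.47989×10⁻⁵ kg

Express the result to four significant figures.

5598 grain/yd × 6.47989×10⁻⁵ kg/grain ÷ 0.9144 m/yd = 0.396702 kg/m
0.396702 kg/m × 0.01 m/cm = 0.00396702 kg/cm

0.003967 kg/cm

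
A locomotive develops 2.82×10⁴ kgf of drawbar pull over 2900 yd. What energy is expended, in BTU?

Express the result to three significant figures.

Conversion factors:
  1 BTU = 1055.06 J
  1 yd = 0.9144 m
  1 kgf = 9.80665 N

6.95×10⁵ BTU

2.82×10⁴ kgf × 9.80665 → 276548 N
2900 yd × 0.9144 → 2651.76 m
W = F × d = 276548 N × 2651.76 m = 7.33339×10⁸ J
7.33339×10⁸ J ÷ (1055.06 J/BTU) = 695069 BTU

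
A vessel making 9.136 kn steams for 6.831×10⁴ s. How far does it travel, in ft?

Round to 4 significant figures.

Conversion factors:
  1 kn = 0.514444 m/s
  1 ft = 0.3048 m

1.053×10⁶ ft

9.136 kn × 0.514444 = 4.69996 m/s
d = v × t = 4.69996 m/s × 68310 s = 321054 m
321054 m ÷ (0.3048 m/ft) = 1.05333×10⁶ ft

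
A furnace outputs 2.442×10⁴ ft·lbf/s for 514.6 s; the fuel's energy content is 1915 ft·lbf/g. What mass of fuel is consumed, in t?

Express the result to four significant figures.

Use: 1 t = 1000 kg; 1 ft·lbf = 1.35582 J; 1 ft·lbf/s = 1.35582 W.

0.006562 t

2.442×10⁴ ft·lbf/s → 33109.1 W
E = P × t = 33109.1 × 514.6 = 1.70379×10⁷ J
1915 ft·lbf/g → 2.5964×10⁶ J/kg
m = E / e_s = 1.70379×10⁷ / 2.5964×10⁶ = 6.56212 kg
In t: 6.56212 / 1000 = 0.00656212 t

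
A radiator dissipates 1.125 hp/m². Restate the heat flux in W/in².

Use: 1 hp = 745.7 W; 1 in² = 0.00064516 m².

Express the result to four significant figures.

0.5412 W/in²

1.125 hp/m² × 745.7 W/hp = 838.912 W/m²
838.912 W/m² × 0.00064516 m²/in² = 0.541232 W/in²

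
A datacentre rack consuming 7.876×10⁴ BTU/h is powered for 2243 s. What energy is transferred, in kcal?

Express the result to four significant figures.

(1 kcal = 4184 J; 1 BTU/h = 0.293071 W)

7.876×10⁴ BTU/h × 0.293071 = 23082.3 W
E = P × t = 23082.3 W × 2243 s = 5.17736×10⁷ J
5.17736×10⁷ J ÷ (4184 J/kcal) = 12374.2 kcal

1.237×10⁴ kcal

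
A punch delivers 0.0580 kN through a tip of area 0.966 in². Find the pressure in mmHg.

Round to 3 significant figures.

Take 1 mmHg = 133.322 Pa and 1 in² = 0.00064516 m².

0.0580 kN × 1000 = 58 N
0.966 in² × 0.00064516 = 6.23225×10⁻⁴ m²
P = F / A = 58 N / 6.23225×10⁻⁴ m² = 93064.3 Pa
93064.3 Pa ÷ (133.322 Pa/mmHg) = 698.042 mmHg

698 mmHg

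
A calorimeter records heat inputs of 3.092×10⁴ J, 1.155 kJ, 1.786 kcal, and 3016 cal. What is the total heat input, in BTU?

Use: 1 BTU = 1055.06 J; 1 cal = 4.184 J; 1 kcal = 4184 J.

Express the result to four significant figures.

49.44 BTU

3.092×10⁴ J (already J)
1.155 kJ × 1000 = 1155 J
1.786 kcal × 4184 = 7472.62 J
3016 cal × 4.184 = 12618.9 J
Sum: 30920 + 1155 + 7472.62 + 12618.9 = 52166.5 J
In BTU: 52166.5 / 1055.06 = 49.4441 BTU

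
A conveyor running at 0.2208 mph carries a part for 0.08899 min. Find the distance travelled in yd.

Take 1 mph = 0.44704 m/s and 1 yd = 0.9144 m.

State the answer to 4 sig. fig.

0.5764 yd

0.2208 mph × 0.44704 → 0.0987064 m/s
0.08899 min × 60 → 5.3394 s
d = v × t = 0.0987064 m/s × 5.3394 s = 0.527033 m
0.527033 m ÷ (0.9144 m/yd) = 0.57637 yd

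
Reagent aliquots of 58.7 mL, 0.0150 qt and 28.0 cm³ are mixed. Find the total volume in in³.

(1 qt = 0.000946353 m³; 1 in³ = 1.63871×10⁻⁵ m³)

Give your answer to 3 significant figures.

6.16 in³

58.7 mL × 10⁻⁶ → 5.87×10⁻⁵ m³
0.0150 qt × 0.000946353 → 1.41953×10⁻⁵ m³
28.0 cm³ × 10⁻⁶ → 2.8×10⁻⁵ m³
Total: 5.87×10⁻⁵ + 1.41953×10⁻⁵ + 2.8×10⁻⁵ = 1.00895×10⁻⁴ m³
In in³: 1.00895×10⁻⁴ / 1.63871×10⁻⁵ = 6.15698 in³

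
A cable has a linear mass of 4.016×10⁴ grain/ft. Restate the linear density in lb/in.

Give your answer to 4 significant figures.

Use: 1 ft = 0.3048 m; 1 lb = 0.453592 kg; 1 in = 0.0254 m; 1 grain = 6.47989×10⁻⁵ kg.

0.4781 lb/in

4.016×10⁴ grain/ft × 6.47989×10⁻⁵ kg/grain ÷ 0.3048 m/ft = 8.53781 kg/m
8.53781 kg/m ÷ 0.453592 kg/lb × 0.0254 m/in = 0.478096 lb/in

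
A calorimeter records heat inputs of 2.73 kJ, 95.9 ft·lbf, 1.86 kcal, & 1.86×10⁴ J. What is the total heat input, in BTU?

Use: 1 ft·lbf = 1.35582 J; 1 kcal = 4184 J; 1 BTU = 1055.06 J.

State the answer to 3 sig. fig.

2.73 kJ × 1000 = 2730 J
95.9 ft·lbf × 1.35582 = 130.023 J
1.86 kcal × 4184 = 7782.24 J
1.86×10⁴ J (already J)
Total: 2730 + 130.023 + 7782.24 + 18600 = 29242.3 J
In BTU: 29242.3 / 1055.06 = 27.7162 BTU

27.7 BTU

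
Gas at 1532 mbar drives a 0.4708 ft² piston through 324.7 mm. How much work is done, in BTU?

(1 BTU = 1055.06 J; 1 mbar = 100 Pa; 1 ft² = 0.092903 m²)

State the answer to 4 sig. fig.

2.062 BTU

1532 mbar → 153200 Pa
0.4708 ft² → 0.0437387 m²
F = P × A = 153200 × 0.0437387 = 6700.77 N
324.7 mm → 0.3247 m
W = F × d = 6700.77 × 0.3247 = 2175.74 J
In BTU: 2175.74 / 1055.06 = 2.0622 BTU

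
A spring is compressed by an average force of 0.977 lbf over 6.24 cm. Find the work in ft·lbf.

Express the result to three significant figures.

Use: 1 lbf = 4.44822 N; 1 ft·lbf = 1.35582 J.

0.200 ft·lbf

0.977 lbf × 4.44822 = 4.34591 N
6.24 cm × 0.01 = 0.0624 m
W = F × d = 4.34591 N × 0.0624 m = 0.271185 J
0.271185 J ÷ (1.35582 J/ft·lbf) = 0.200015 ft·lbf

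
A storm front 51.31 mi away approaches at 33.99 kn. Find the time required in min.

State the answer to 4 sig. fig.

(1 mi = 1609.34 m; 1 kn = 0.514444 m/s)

51.31 mi × 1609.34 → 82575.2 m
33.99 kn × 0.514444 → 17.486 m/s
t = d / v = 82575.2 m / 17.486 m/s = 4722.36 s
4722.36 s ÷ (60 s/min) = 78.706 min

78.71 min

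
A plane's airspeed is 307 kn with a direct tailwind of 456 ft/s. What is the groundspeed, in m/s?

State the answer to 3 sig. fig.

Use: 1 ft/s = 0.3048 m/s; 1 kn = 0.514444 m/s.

297 m/s

307 kn × 0.514444 = 157.934 m/s
456 ft/s × 0.3048 = 138.989 m/s
Total: 157.934 + 138.989 = 296.923 m/s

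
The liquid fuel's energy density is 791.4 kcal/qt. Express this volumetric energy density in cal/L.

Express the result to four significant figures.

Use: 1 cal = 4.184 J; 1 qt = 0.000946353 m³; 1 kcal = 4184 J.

8.363×10⁵ cal/L

791.4 kcal/qt × 4184 J/kcal ÷ 0.000946353 m³/qt = 3.49892×10⁹ J/m³
3.49892×10⁹ J/m³ ÷ 4.184 J/cal × 0.001 m³/L = 836262 cal/L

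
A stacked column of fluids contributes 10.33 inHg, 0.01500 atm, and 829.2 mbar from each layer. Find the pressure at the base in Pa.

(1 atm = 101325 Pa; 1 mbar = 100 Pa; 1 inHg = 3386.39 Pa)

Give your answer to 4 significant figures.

10.33 inHg × 3386.39 = 34981.4 Pa
0.01500 atm × 101325 = 1519.88 Pa
829.2 mbar × 100 = 82920 Pa
Total: 34981.4 + 1519.88 + 82920 = 119421 Pa

1.194×10⁵ Pa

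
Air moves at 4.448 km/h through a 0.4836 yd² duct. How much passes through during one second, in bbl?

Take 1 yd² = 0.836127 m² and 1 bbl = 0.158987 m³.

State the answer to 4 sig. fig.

4.448 km/h × (1/3.6) = 1.23556 m/s
0.4836 yd² × 0.836127 = 0.404351 m²
V = v × A × t = 1.23556 m/s × 0.404351 m² × 1 s = 0.4996 m³
0.4996 m³ ÷ (0.158987 m³/bbl) = 3.1424 bbl

3.142 bbl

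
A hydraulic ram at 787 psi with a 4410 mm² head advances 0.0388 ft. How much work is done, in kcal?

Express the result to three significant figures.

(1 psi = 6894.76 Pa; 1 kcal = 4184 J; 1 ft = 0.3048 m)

787 psi → 5.42618×10⁶ Pa
4410 mm² → 0.00441 m²
F = P × A = 5.42618×10⁶ × 0.00441 = 23929.5 N
0.0388 ft → 0.0118262 m
W = F × d = 23929.5 × 0.0118262 = 282.995 J
In kcal: 282.995 / 4184 = 0.0676374 kcal

0.0676 kcal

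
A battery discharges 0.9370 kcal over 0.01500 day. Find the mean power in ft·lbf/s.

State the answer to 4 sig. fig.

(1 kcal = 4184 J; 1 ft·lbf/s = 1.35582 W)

0.9370 kcal × 4184 → 3920.41 J
0.01500 day × 86400 → 1296 s
P = E / t = 3920.41 J / 1296 s = 3.02501 W
3.02501 W ÷ (1.35582 W/ft·lbf/s) = 2.23113 ft·lbf/s

2.231 ft·lbf/s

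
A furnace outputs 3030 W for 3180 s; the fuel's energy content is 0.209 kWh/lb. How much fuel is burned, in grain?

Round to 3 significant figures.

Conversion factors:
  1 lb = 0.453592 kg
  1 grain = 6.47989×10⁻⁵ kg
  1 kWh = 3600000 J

8.96×10⁴ grain

E = P × t = 3030 × 3180 = 9.6354×10⁶ J
0.209 kWh/lb → 1.65876×10⁶ J/kg
m = E / e_s = 9.6354×10⁶ / 1.65876×10⁶ = 5.8088 kg
In grain: 5.8088 / 6.47989×10⁻⁵ = 89643.5 grain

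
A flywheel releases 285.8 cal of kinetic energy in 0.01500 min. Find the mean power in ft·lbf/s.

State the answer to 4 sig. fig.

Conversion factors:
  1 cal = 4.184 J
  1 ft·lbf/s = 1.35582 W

285.8 cal × 4.184 = 1195.79 J
0.01500 min × 60 = 0.9 s
P = E / t = 1195.79 J / 0.9 s = 1328.66 W
1328.66 W ÷ (1.35582 W/ft·lbf/s) = 979.968 ft·lbf/s

980.0 ft·lbf/s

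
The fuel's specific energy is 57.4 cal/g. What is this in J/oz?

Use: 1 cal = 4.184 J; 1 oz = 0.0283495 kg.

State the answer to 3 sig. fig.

6810 J/oz

57.4 cal/g × 4.184 J/cal ÷ 0.001 kg/g = 240162 J/kg
240162 J/kg × 0.0283495 kg/oz = 6808.47 J/oz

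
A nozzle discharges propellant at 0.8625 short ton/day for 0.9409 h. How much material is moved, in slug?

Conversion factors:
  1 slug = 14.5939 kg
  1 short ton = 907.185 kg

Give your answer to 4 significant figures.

0.8625 short ton/day → 0.0090561 kg/s
0.9409 h → 3387.24 s
m = ṁ × t = 0.0090561 × 3387.24 = 30.6752 kg
In slug: 30.6752 / 14.5939 = 2.10192 slug

2.102 slug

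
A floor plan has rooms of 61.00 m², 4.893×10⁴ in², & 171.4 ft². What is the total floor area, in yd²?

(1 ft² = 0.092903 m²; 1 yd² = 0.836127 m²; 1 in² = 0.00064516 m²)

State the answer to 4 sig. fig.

61.00 m² (already m²)
4.893×10⁴ in² × 0.00064516 = 31.5677 m²
171.4 ft² × 0.092903 = 15.9236 m²
Total: 61 + 31.5677 + 15.9236 = 108.491 m²
In yd²: 108.491 / 0.836127 = 129.754 yd²

129.8 yd²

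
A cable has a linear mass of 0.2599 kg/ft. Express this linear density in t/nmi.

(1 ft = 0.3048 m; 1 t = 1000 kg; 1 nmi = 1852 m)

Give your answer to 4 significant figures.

0.2599 kg/ft ÷ 0.3048 m/ft = 0.85269 kg/m
0.85269 kg/m ÷ 1000 kg/t × 1852 m/nmi = 1.57918 t/nmi

1.579 t/nmi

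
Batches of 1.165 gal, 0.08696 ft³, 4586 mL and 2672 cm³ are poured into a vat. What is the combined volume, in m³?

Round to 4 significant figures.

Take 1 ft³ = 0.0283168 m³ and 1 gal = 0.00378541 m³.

0.01413 m³

1.165 gal × 0.00378541 = 0.00441 m³
0.08696 ft³ × 0.0283168 = 0.00246243 m³
4586 mL × 10⁻⁶ = 0.004586 m³
2672 cm³ × 10⁻⁶ = 0.002672 m³
Sum: 0.00441 + 0.00246243 + 0.004586 + 0.002672 = 0.0141304 m³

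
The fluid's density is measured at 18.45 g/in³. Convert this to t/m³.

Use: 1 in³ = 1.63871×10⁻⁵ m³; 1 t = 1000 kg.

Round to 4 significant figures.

18.45 g/in³ × 0.001 kg/g ÷ 1.63871×10⁻⁵ m³/in³ = 1125.89 kg/m³
1125.89 kg/m³ ÷ 1000 kg/t = 1.12589 t/m³

1.126 t/m³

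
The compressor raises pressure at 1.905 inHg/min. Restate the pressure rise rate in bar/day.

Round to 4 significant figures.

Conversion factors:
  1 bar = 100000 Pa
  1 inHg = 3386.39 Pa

92.90 bar/day

1.905 inHg/min × 3386.39 Pa/inHg ÷ 60 s/min = 107.518 Pa/s
107.518 Pa/s ÷ 100000 Pa/bar × 86400 s/day = 92.8956 bar/day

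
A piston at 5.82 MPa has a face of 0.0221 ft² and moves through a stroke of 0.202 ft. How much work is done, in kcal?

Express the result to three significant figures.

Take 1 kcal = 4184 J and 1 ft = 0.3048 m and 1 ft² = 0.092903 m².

5.82 MPa → 5.82×10⁶ Pa
0.0221 ft² → 0.00205316 m²
F = P × A = 5.82×10⁶ × 0.00205316 = 11949.4 N
0.202 ft → 0.0615696 m
W = F × d = 11949.4 × 0.0615696 = 735.72 J
In kcal: 735.72 / 4184 = 0.175841 kcal

0.176 kcal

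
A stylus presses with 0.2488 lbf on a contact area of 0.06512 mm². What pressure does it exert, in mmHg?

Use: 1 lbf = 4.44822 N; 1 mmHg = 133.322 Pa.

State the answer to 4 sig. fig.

1.275×10⁵ mmHg

0.2488 lbf × 4.44822 = 1.10672 N
0.06512 mm² × 10⁻⁶ = 6.512×10⁻⁸ m²
P = F / A = 1.10672 N / 6.512×10⁻⁸ m² = 1.69951×10⁷ Pa
1.69951×10⁷ Pa ÷ (133.322 Pa/mmHg) = 127474 mmHg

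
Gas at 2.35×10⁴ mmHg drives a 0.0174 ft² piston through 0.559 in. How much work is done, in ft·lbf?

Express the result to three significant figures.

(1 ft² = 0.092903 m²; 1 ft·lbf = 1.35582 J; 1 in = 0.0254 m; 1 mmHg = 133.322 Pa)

2.35×10⁴ mmHg → 3.13307×10⁶ Pa
0.0174 ft² → 0.00161651 m²
F = P × A = 3.13307×10⁶ × 0.00161651 = 5064.64 N
0.559 in → 0.0141986 m
W = F × d = 5064.64 × 0.0141986 = 71.9108 J
In ft·lbf: 71.9108 / 1.35582 = 53.0386 ft·lbf

53.0 ft·lbf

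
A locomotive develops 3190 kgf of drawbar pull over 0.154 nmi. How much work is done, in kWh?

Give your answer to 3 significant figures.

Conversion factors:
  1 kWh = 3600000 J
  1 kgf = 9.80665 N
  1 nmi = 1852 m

2.48 kWh

3190 kgf × 9.80665 → 31283.2 N
0.154 nmi × 1852 → 285.208 m
W = F × d = 31283.2 N × 285.208 m = 8.92222×10⁶ J
8.92222×10⁶ J ÷ (3600000 J/kWh) = 2.47839 kWh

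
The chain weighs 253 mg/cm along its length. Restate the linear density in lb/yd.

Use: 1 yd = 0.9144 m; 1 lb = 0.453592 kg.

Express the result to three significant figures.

253 mg/cm × 10⁻⁶ kg/mg ÷ 0.01 m/cm = 0.0253 kg/m
0.0253 kg/m ÷ 0.453592 kg/lb × 0.9144 m/yd = 0.0510025 lb/yd

0.0510 lb/yd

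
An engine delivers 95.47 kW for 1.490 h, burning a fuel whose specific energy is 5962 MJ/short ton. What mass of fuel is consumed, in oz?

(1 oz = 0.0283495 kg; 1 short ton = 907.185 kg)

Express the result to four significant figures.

95.47 kW → 95470 W
1.490 h → 5364 s
E = P × t = 95470 × 5364 = 5.12101×10⁸ J
5962 MJ/short ton → 6.57198×10⁶ J/kg
m = E / e_s = 5.12101×10⁸ / 6.57198×10⁶ = 77.9219 kg
In oz: 77.9219 / 0.0283495 = 2748.62 oz

2749 oz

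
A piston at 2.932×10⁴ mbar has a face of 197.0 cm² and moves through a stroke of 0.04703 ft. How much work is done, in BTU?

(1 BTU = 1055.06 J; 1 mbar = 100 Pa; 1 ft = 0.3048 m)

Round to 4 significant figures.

0.7848 BTU

2.932×10⁴ mbar → 2.932×10⁶ Pa
197.0 cm² → 0.0197 m²
F = P × A = 2.932×10⁶ × 0.0197 = 57760.4 N
0.04703 ft → 0.0143347 m
W = F × d = 57760.4 × 0.0143347 = 827.978 J
In BTU: 827.978 / 1055.06 = 0.784769 BTU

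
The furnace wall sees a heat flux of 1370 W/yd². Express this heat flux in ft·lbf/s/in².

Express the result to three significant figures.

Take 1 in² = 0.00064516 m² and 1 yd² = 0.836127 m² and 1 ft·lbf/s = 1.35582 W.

1370 W/yd² ÷ 0.836127 m²/yd² = 1638.51 W/m²
1638.51 W/m² ÷ 1.35582 W/ft·lbf/s × 0.00064516 m²/in² = 0.779677 ft·lbf/s/in²

0.780 ft·lbf/s/in²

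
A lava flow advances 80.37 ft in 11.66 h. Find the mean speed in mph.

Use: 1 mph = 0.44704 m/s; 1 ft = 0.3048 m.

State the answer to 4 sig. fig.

0.001305 mph

80.37 ft × 0.3048 = 24.4968 m
11.66 h × 3600 = 41976 s
v = d / t = 24.4968 m / 41976 s = 5.83591×10⁻⁴ m/s
5.83591×10⁻⁴ m/s ÷ (0.44704 m/s/mph) = 0.00130546 mph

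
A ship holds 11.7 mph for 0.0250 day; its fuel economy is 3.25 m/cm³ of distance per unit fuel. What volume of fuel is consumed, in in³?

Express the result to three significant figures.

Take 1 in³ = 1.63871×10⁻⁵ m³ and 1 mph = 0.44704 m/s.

11.7 mph → 5.23037 m/s
0.0250 day → 2160 s
d = v × t = 5.23037 × 2160 = 11297.6 m
3.25 m/cm³ → 3.25×10⁶ m/m³
V = d / (distance per unit fuel) = 11297.6 / 3.25×10⁶ = 0.00347618 m³
In in³: 0.00347618 / 1.63871×10⁻⁵ = 212.129 in³

212 in³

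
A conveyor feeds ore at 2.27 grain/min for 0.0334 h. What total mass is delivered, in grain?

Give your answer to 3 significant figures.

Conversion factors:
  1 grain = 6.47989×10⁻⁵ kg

4.55 grain

2.27 grain/min → 2.45156×10⁻⁶ kg/s
0.0334 h → 120.24 s
m = ṁ × t = 2.45156×10⁻⁶ × 120.24 = 2.94776×10⁻⁴ kg
In grain: 2.94776×10⁻⁴ / 6.47989×10⁻⁵ = 4.54909 grain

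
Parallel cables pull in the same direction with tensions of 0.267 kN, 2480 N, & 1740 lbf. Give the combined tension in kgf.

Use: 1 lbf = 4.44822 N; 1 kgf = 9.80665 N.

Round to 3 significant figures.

0.267 kN × 1000 = 267 N
2480 N (already N)
1740 lbf × 4.44822 = 7739.9 N
Sum: 267 + 2480 + 7739.9 = 10486.9 N
In kgf: 10486.9 / 9.80665 = 1069.37 kgf

1070 kgf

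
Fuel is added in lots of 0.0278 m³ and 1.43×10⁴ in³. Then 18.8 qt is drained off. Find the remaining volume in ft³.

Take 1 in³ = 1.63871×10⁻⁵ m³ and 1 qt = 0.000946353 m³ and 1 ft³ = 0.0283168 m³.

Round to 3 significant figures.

8.63 ft³

0.0278 m³ (already m³)
1.43×10⁴ in³ × 1.63871×10⁻⁵ → 0.234336 m³
18.8 qt × 0.000946353 → 0.0177914 m³
Result: 0.0278 + 0.234336 − 0.0177914 = 0.244345 m³
In ft³: 0.244345 / 0.0283168 = 8.62898 ft³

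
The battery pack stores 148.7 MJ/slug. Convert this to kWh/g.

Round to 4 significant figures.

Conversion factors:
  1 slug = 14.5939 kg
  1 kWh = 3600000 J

148.7 MJ/slug × 1000000 J/MJ ÷ 14.5939 kg/slug = 1.01892×10⁷ J/kg
1.01892×10⁷ J/kg ÷ 3600000 J/kWh × 0.001 kg/g = 0.00283033 kWh/g

0.002830 kWh/g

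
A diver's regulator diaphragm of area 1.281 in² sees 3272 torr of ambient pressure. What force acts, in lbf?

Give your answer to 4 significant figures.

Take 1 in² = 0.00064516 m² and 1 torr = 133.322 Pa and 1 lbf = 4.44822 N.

81.05 lbf

3272 torr × 133.322 → 436230 Pa
1.281 in² × 0.00064516 → 8.2645×10⁻⁴ m²
F = P × A = 436230 Pa × 8.2645×10⁻⁴ m² = 360.522 N
360.522 N ÷ (4.44822 N/lbf) = 81.0486 lbf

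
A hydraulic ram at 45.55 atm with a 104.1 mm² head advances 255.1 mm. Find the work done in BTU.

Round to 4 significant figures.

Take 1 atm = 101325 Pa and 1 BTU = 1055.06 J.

45.55 atm → 4.61535×10⁶ Pa
104.1 mm² → 1.041×10⁻⁴ m²
F = P × A = 4.61535×10⁶ × 1.041×10⁻⁴ = 480.458 N
255.1 mm → 0.2551 m
W = F × d = 480.458 × 0.2551 = 122.565 J
In BTU: 122.565 / 1055.06 = 0.116169 BTU

0.1162 BTU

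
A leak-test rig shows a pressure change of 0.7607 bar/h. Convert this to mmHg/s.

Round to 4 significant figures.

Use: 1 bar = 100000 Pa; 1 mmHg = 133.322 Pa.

0.1585 mmHg/s

0.7607 bar/h × 100000 Pa/bar ÷ 3600 s/h = 21.1306 Pa/s
21.1306 Pa/s ÷ 133.322 Pa/mmHg = 0.158493 mmHg/s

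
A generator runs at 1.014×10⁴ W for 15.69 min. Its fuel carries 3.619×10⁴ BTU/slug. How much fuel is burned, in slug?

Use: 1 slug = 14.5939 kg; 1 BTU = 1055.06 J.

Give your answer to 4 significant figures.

0.2500 slug

15.69 min → 941.4 s
E = P × t = 10140 × 941.4 = 9.5458×10⁶ J
3.619×10⁴ BTU/slug → 2.61634×10⁶ J/kg
m = E / e_s = 9.5458×10⁶ / 2.61634×10⁶ = 3.64853 kg
In slug: 3.64853 / 14.5939 = 0.250004 slug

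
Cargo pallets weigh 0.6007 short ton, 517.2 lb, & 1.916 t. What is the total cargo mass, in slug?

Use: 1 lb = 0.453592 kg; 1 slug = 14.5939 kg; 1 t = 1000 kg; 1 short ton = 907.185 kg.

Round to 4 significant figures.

0.6007 short ton × 907.185 = 544.946 kg
517.2 lb × 0.453592 = 234.598 kg
1.916 t × 1000 = 1916 kg
Total: 544.946 + 234.598 + 1916 = 2695.54 kg
In slug: 2695.54 / 14.5939 = 184.703 slug

184.7 slug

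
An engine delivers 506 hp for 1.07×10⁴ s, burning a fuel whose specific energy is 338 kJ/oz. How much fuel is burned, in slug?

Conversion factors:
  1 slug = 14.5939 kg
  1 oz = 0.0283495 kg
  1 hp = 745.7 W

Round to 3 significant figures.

506 hp → 377324 W
E = P × t = 377324 × 10700 = 4.03737×10⁹ J
338 kJ/oz → 1.19226×10⁷ J/kg
m = E / e_s = 4.03737×10⁹ / 1.19226×10⁷ = 338.632 kg
In slug: 338.632 / 14.5939 = 23.2037 slug

23.2 slug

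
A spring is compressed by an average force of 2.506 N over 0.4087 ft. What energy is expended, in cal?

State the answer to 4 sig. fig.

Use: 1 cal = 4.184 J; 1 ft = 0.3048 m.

0.4087 ft × 0.3048 = 0.124572 m
W = F × d = 2.506 N × 0.124572 m = 0.312177 J
0.312177 J ÷ (4.184 J/cal) = 0.0746121 cal

0.07461 cal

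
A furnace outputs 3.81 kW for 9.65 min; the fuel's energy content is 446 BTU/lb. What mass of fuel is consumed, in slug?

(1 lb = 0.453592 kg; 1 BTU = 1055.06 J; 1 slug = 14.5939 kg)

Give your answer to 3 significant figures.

0.146 slug

3.81 kW → 3810 W
9.65 min → 579 s
E = P × t = 3810 × 579 = 2.20599×10⁶ J
446 BTU/lb → 1.0374×10⁶ J/kg
m = E / e_s = 2.20599×10⁶ / 1.0374×10⁶ = 2.12646 kg
In slug: 2.12646 / 14.5939 = 0.145709 slug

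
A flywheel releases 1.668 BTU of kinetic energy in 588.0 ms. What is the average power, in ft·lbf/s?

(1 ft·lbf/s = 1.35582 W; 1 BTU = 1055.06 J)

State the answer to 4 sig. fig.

1.668 BTU × 1055.06 → 1759.84 J
588.0 ms × 0.001 → 0.588 s
P = E / t = 1759.84 J / 0.588 s = 2992.93 W
2992.93 W ÷ (1.35582 W/ft·lbf/s) = 2207.47 ft·lbf/s

2207 ft·lbf/s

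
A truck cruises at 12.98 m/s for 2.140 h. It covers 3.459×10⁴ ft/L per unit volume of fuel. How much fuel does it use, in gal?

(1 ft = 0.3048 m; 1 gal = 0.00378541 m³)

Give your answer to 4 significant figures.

2.506 gal

2.140 h → 7704 s
d = v × t = 12.98 × 7704 = 99997.9 m
3.459×10⁴ ft/L → 1.0543×10⁷ m/m³
V = d / (distance per unit fuel) = 99997.9 / 1.0543×10⁷ = 0.00948477 m³
In gal: 0.00948477 / 0.00378541 = 2.50561 gal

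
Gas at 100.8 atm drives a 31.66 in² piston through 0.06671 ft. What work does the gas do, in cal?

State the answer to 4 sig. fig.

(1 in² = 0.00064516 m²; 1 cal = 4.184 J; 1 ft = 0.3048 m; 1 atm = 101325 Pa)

1014 cal

100.8 atm → 1.02136×10⁷ Pa
31.66 in² → 0.0204258 m²
F = P × A = 1.02136×10⁷ × 0.0204258 = 208621 N
0.06671 ft → 0.0203332 m
W = F × d = 208621 × 0.0203332 = 4241.93 J
In cal: 4241.93 / 4.184 = 1013.85 cal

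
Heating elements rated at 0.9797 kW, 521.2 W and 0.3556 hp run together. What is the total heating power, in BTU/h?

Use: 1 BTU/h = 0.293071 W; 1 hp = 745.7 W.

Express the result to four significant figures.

0.9797 kW × 1000 → 979.7 W
521.2 W (already W)
0.3556 hp × 745.7 → 265.171 W
Total: 979.7 + 521.2 + 265.171 = 1766.07 W
In BTU/h: 1766.07 / 0.293071 = 6026.08 BTU/h

6026 BTU/h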